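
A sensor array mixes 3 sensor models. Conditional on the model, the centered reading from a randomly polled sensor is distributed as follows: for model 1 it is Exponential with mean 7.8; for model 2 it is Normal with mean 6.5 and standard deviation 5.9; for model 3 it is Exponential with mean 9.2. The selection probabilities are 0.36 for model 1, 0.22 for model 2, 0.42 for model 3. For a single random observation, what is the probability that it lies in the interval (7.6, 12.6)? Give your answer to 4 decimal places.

Conditional on each model, P(7.6 < X < 12.6): 1: 0.17862; 2: 0.275458; 3: 0.183541.
By total probability, P(7.6 < X < 12.6) = 0.36·0.17862 + 0.22·0.275458 + 0.42·0.183541 = 0.201991.

0.2020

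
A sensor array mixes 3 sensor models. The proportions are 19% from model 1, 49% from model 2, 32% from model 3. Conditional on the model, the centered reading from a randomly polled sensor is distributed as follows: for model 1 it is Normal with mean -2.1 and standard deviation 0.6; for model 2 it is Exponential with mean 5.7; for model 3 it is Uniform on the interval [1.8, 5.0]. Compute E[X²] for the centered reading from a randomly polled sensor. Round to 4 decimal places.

For each component E[X²] = Var + (mean)², giving 1: 4.77; 2: 64.98; 3: 12.4133.
Overall E[X²] = 0.19·4.77 + 0.49·64.98 + 0.32·12.4133 = 36.7188.

36.7188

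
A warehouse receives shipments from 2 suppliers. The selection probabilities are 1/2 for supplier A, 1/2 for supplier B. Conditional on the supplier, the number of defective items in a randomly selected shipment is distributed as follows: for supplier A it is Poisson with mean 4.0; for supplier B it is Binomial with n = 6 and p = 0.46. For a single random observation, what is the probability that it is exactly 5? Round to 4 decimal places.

Conditional on each supplier, P(X = 5): A: 0.156293; B: 0.066732.
By total probability, P(X = 5) = 0.5·0.156293 + 0.5·0.066732 = 0.111513.

0.1115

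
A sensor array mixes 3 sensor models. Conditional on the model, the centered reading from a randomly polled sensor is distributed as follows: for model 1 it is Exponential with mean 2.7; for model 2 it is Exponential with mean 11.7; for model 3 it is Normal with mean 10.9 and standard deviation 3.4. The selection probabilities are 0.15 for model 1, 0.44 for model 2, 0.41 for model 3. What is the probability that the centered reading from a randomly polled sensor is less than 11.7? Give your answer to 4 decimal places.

0.6693

Conditional on each model, P(X < 11.7): 1: 0.986876; 2: 0.632121; 3: 0.59301.
By total probability, P(X < 11.7) = 0.15·0.986876 + 0.44·0.632121 + 0.41·0.59301 = 0.669298.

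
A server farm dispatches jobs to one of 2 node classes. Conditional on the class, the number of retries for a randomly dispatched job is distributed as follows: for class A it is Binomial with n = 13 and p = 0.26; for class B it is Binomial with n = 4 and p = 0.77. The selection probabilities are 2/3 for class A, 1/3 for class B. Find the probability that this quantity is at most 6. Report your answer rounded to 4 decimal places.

0.9800

Conditional on each class, P(X ≤ 6): A: 0.97006; B: 1.
By total probability, P(X ≤ 6) = 0.666667·0.97006 + 0.333333·1 = 0.98004.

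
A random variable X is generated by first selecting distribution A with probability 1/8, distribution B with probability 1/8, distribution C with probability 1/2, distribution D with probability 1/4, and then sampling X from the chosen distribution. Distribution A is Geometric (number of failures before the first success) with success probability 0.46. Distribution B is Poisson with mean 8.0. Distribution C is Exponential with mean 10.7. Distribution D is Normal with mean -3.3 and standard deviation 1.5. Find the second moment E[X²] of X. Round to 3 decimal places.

127.266

For each component E[X²] = Var + (mean)², giving A: 3.93006; B: 72; C: 228.98; D: 13.14.
Overall E[X²] = 0.125·3.93006 + 0.125·72 + 0.5·228.98 + 0.25·13.14 = 127.266.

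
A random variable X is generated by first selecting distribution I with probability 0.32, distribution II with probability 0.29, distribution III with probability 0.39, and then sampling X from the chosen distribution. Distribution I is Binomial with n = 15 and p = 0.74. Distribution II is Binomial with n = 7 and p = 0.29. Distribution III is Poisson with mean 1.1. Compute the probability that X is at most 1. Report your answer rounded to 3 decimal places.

0.374

Conditional on each component, P(X ≤ 1): I: 7.32833e-08; II: 0.350995; III: 0.699029.
By total probability, P(X ≤ 1) = 0.32·7.32833e-08 + 0.29·0.350995 + 0.39·0.699029 = 0.37441.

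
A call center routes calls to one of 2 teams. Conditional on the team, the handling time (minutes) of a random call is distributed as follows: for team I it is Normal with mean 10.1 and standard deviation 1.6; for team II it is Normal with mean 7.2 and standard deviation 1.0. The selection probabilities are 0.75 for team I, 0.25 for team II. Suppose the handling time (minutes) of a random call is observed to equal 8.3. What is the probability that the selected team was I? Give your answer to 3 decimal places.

0.646

Likelihoods f(8.3 | ·): I: 0.132423; II: 0.217852.
Posterior ∝ prior × likelihood. Numerator for I: 0.75·0.132423 = 0.0993172.
Normalizing constant: 0.75·0.132423 + 0.25·0.217852 = 0.15378.
P(I | observation) = 0.0993172 / 0.15378 = 0.645838.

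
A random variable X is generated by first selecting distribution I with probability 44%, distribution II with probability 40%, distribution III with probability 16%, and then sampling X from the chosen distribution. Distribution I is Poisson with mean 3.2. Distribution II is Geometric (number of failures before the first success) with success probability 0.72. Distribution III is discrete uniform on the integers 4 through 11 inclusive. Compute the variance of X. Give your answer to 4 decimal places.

Per component, I: μ=3.2, E[X²]=13.44; II: μ=0.388889, E[X²]=0.691358; III: μ=7.5, E[X²]=61.5.
E[X] = 0.44·3.2 + 0.4·0.388889 + 0.16·7.5 = 2.76356.
E[X²] = 0.44·13.44 + 0.4·0.691358 + 0.16·61.5 = 16.0301.
Var(X) = E[X²] − (E[X])² = 16.0301 − 7.63724 = 8.3929.

8.3929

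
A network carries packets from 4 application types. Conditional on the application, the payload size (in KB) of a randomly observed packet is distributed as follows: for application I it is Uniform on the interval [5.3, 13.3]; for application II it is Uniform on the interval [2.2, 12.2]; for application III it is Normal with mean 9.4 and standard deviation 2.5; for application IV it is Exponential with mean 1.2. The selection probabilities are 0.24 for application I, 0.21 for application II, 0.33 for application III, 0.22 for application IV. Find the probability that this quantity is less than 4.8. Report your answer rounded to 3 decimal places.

0.281

Conditional on each application, P(X < 4.8): I: 0; II: 0.26; III: 0.0328841; IV: 0.981684.
By total probability, P(X < 4.8) = 0.24·0 + 0.21·0.26 + 0.33·0.0328841 + 0.22·0.981684 = 0.281422.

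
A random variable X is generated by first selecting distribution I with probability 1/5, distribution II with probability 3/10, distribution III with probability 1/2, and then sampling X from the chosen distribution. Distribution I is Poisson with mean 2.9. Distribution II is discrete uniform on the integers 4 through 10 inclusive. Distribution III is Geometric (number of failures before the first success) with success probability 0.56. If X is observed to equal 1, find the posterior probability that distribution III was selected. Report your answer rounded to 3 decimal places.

Likelihoods P(X=1 | ·): I: 0.159567; II: 0; III: 0.2464.
Posterior ∝ prior × likelihood. Numerator for III: 0.5·0.2464 = 0.1232.
Normalizing constant: 0.2·0.159567 + 0.3·0 + 0.5·0.2464 = 0.155113.
P(III | observation) = 0.1232 / 0.155113 = 0.794257.

0.794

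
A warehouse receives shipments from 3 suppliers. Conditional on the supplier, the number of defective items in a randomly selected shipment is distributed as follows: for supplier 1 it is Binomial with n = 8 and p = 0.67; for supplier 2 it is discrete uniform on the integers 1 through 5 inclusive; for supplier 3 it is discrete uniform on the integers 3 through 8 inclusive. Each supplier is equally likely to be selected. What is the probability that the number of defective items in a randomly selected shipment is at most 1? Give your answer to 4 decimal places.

0.0675

Conditional on each supplier, P(X ≤ 1): 1: 0.00242499; 2: 0.2; 3: 0.
By total probability, P(X ≤ 1) = 0.333333·0.00242499 + 0.333333·0.2 + 0.333333·0 = 0.067475.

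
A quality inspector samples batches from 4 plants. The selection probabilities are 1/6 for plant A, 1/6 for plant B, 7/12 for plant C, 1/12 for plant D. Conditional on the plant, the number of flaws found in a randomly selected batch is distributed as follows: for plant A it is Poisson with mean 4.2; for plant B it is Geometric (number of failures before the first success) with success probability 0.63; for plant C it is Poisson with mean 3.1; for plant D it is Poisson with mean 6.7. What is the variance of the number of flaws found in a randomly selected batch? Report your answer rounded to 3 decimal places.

5.552

Per component, A: μ=4.2, E[X²]=21.84; B: μ=0.587302, E[X²]=1.27715; C: μ=3.1, E[X²]=12.71; D: μ=6.7, E[X²]=51.59.
E[X] = 0.166667·4.2 + 0.166667·0.587302 + 0.583333·3.1 + 0.0833333·6.7 = 3.16455.
E[X²] = 0.166667·21.84 + 0.166667·1.27715 + 0.583333·12.71 + 0.0833333·51.59 = 15.5662.
Var(X) = E[X²] − (E[X])² = 15.5662 − 10.0144 = 5.55181.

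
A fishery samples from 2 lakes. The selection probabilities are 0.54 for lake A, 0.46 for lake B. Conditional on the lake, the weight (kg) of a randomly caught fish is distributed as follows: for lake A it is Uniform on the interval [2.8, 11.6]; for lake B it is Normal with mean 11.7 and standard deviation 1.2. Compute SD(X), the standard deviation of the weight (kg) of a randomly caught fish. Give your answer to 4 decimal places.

3.0294

Per component, A: μ=7.2, E[X²]=58.2933; B: μ=11.7, E[X²]=138.33.
E[X] = 0.54·7.2 + 0.46·11.7 = 9.27.
E[X²] = 0.54·58.2933 + 0.46·138.33 = 95.1102.
Var(X) = E[X²] − (E[X])² = 95.1102 − 85.9329 = 9.1773.
SD(X) = √9.1773 = 3.02941.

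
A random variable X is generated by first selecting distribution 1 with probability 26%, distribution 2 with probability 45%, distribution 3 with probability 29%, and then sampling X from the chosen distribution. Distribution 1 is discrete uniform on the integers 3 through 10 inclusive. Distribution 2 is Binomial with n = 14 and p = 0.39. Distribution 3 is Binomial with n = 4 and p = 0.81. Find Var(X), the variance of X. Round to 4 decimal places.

4.6133

Per component, 1: μ=6.5, E[X²]=47.5; 2: μ=5.46, E[X²]=33.1422; 3: μ=3.24, E[X²]=11.1132.
E[X] = 0.26·6.5 + 0.45·5.46 + 0.29·3.24 = 5.0866.
E[X²] = 0.26·47.5 + 0.45·33.1422 + 0.29·11.1132 = 30.4868.
Var(X) = E[X²] − (E[X])² = 30.4868 − 25.8735 = 4.61332.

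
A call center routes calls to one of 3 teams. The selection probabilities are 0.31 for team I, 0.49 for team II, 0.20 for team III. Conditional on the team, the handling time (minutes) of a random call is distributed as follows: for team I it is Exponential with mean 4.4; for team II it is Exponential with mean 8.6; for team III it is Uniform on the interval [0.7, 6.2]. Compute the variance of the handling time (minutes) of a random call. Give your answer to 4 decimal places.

Per component, I: μ=4.4, E[X²]=38.72; II: μ=8.6, E[X²]=147.92; III: μ=3.45, E[X²]=14.4233.
E[X] = 0.31·4.4 + 0.49·8.6 + 0.2·3.45 = 6.268.
E[X²] = 0.31·38.72 + 0.49·147.92 + 0.2·14.4233 = 87.3687.
Var(X) = E[X²] − (E[X])² = 87.3687 − 39.2878 = 48.0808.

48.0808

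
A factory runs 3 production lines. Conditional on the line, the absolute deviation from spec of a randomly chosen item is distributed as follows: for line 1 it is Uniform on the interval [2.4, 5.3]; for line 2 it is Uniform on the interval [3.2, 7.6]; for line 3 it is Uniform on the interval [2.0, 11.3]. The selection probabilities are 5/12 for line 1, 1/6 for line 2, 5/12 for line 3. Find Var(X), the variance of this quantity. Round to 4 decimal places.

Per component, 1: μ=3.85, E[X²]=15.5233; 2: μ=5.4, E[X²]=30.7733; 3: μ=6.65, E[X²]=51.43.
E[X] = 0.416667·3.85 + 0.166667·5.4 + 0.416667·6.65 = 5.275.
E[X²] = 0.416667·15.5233 + 0.166667·30.7733 + 0.416667·51.43 = 33.0261.
Var(X) = E[X²] − (E[X])² = 33.0261 − 27.8256 = 5.20049.

5.2005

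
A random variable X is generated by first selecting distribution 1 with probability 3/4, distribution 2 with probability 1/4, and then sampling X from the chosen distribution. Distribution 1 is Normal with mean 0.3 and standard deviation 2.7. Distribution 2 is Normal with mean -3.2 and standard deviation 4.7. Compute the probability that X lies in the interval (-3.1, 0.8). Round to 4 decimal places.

Conditional on each component, P(-3.1 < X < 0.8): 1: 0.46949; 2: 0.294146.
By total probability, P(-3.1 < X < 0.8) = 0.75·0.46949 + 0.25·0.294146 = 0.425654.

0.4257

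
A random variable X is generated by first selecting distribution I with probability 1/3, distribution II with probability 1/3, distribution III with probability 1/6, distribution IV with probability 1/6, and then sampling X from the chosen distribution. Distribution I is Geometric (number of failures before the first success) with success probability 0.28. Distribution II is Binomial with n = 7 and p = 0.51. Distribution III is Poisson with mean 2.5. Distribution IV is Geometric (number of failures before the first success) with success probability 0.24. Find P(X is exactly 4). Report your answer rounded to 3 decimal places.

Conditional on each component, P(X = 4): I: 0.0752468; II: 0.278572; III: 0.133602; IV: 0.0800692.
By total probability, P(X = 4) = 0.333333·0.0752468 + 0.333333·0.278572 + 0.166667·0.133602 + 0.166667·0.0800692 = 0.153551.

0.154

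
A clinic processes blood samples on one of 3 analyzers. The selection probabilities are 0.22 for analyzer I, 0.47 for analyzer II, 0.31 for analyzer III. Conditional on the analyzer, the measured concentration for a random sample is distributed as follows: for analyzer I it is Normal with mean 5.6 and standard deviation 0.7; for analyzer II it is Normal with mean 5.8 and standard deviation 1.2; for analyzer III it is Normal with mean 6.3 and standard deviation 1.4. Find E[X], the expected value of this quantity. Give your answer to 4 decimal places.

5.9110

Component means — I: 5.6; II: 5.8; III: 6.3.
E[X] = 0.22·5.6 + 0.47·5.8 + 0.31·6.3 = 5.911.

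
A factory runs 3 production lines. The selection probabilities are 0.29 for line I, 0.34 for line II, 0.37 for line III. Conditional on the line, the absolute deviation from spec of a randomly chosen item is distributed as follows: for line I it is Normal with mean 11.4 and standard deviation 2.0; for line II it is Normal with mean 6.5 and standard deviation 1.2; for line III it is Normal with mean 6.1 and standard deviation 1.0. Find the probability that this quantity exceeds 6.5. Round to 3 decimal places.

Conditional on each line, P(X > 6.5): I: 0.992857; II: 0.5; III: 0.344578.
By total probability, P(X > 6.5) = 0.29·0.992857 + 0.34·0.5 + 0.37·0.344578 = 0.585423.

0.585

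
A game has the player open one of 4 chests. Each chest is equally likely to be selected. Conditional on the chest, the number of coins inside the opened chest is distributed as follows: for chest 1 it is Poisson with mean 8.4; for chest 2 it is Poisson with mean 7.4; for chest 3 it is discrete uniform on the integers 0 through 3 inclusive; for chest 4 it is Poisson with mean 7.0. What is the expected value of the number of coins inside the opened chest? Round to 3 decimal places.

Component means — 1: 8.4; 2: 7.4; 3: 1.5; 4: 7.
E[X] = 0.25·8.4 + 0.25·7.4 + 0.25·1.5 + 0.25·7 = 6.075.

6.075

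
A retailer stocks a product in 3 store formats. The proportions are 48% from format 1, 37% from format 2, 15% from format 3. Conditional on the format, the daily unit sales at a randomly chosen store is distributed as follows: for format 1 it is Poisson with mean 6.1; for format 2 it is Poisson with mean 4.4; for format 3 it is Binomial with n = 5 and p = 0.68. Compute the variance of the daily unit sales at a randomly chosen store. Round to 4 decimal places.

Per component, 1: μ=6.1, E[X²]=43.31; 2: μ=4.4, E[X²]=23.76; 3: μ=3.4, E[X²]=12.648.
E[X] = 0.48·6.1 + 0.37·4.4 + 0.15·3.4 = 5.066.
E[X²] = 0.48·43.31 + 0.37·23.76 + 0.15·12.648 = 31.4772.
Var(X) = E[X²] − (E[X])² = 31.4772 − 25.6644 = 5.81284.

5.8128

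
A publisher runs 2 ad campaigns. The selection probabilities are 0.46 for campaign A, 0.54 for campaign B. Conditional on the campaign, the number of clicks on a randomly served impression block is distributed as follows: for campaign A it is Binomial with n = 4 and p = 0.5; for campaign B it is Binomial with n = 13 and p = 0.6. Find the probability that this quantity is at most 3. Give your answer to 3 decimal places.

Conditional on each campaign, P(X ≤ 3): A: 0.9375; B: 0.00779302.
By total probability, P(X ≤ 3) = 0.46·0.9375 + 0.54·0.00779302 = 0.435458.

0.435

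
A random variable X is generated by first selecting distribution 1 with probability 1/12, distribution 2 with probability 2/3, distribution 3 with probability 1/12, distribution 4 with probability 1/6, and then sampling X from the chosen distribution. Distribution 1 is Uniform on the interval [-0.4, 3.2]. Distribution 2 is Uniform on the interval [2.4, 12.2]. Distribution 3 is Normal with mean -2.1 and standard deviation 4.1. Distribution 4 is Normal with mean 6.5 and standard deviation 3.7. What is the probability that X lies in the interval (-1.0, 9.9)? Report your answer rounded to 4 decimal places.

0.7595

Conditional on each component, P(-1.0 < X < 9.9): 1: 1; 2: 0.765306; 3: 0.392525; 4: 0.799601.
By total probability, P(-1.0 < X < 9.9) = 0.0833333·1 + 0.666667·0.765306 + 0.0833333·0.392525 + 0.166667·0.799601 = 0.759515.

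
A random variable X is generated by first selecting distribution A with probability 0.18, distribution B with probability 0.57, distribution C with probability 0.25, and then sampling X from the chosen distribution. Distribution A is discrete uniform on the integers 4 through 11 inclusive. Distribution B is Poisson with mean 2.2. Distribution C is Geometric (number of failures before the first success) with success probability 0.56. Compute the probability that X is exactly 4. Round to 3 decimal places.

Conditional on each component, P(X = 4): A: 0.125; B: 0.108151; C: 0.0209893.
By total probability, P(X = 4) = 0.18·0.125 + 0.57·0.108151 + 0.25·0.0209893 = 0.0893936.

0.089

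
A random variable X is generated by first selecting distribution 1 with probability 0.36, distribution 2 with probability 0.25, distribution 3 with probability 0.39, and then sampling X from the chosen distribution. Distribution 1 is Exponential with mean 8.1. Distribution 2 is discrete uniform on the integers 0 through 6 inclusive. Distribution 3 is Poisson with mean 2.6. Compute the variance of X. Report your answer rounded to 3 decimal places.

32.237

Per component, 1: μ=8.1, E[X²]=131.22; 2: μ=3, E[X²]=13; 3: μ=2.6, E[X²]=9.36.
E[X] = 0.36·8.1 + 0.25·3 + 0.39·2.6 = 4.68.
E[X²] = 0.36·131.22 + 0.25·13 + 0.39·9.36 = 54.1396.
Var(X) = E[X²] − (E[X])² = 54.1396 − 21.9024 = 32.2372.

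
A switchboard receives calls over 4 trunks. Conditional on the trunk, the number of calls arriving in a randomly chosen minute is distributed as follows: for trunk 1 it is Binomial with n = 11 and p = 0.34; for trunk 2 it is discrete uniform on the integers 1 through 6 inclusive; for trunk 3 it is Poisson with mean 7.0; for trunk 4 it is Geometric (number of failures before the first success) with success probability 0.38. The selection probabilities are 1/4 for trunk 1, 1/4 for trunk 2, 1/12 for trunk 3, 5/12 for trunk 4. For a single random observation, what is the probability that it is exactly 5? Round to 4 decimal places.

0.1102

Conditional on each trunk, P(X = 5): 1: 0.1735; 2: 0.166667; 3: 0.127717; 4: 0.034813.
By total probability, P(X = 5) = 0.25·0.1735 + 0.25·0.166667 + 0.0833333·0.127717 + 0.416667·0.034813 = 0.11019.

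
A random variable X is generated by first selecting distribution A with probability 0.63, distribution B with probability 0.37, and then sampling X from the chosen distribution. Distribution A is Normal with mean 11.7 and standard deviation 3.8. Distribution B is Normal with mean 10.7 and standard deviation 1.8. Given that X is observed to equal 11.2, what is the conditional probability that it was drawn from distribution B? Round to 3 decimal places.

Likelihoods f(11.2 | ·): A: 0.10408; B: 0.213247.
Posterior ∝ prior × likelihood. Numerator for B: 0.37·0.213247 = 0.0789013.
Normalizing constant: 0.63·0.10408 + 0.37·0.213247 = 0.144472.
P(B | observation) = 0.0789013 / 0.144472 = 0.546137.

0.546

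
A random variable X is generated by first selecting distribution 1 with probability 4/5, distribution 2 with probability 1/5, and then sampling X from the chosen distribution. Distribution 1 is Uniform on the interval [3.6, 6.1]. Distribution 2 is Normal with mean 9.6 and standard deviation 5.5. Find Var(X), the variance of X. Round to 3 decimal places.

10.077

Per component, 1: μ=4.85, E[X²]=24.0433; 2: μ=9.6, E[X²]=122.41.
E[X] = 0.8·4.85 + 0.2·9.6 = 5.8.
E[X²] = 0.8·24.0433 + 0.2·122.41 = 43.7167.
Var(X) = E[X²] − (E[X])² = 43.7167 − 33.64 = 10.0767.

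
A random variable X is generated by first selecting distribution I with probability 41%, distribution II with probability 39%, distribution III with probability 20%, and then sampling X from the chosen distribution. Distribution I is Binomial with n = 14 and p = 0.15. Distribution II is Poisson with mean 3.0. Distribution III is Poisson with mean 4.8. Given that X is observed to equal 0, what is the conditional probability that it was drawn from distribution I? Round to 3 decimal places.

Likelihoods P(X=0 | ·): I: 0.10277; II: 0.0497871; III: 0.00822975.
Posterior ∝ prior × likelihood. Numerator for I: 0.41·0.10277 = 0.0421356.
Normalizing constant: 0.41·0.10277 + 0.39·0.0497871 + 0.2·0.00822975 = 0.0631985.
P(I | observation) = 0.0421356 / 0.0631985 = 0.666718.

0.667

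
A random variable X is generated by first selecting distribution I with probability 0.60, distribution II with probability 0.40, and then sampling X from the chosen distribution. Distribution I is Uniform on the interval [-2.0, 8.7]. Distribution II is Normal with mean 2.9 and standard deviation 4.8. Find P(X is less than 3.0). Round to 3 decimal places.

Conditional on each component, P(X < 3.0): I: 0.46729; II: 0.508311.
By total probability, P(X < 3.0) = 0.6·0.46729 + 0.4·0.508311 = 0.483698.

0.484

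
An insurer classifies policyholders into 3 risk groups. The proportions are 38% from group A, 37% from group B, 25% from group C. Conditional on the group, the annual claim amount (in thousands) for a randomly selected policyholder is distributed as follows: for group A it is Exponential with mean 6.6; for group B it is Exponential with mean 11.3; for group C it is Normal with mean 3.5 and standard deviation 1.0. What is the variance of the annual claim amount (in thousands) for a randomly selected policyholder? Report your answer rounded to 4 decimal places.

Per component, A: μ=6.6, E[X²]=87.12; B: μ=11.3, E[X²]=255.38; C: μ=3.5, E[X²]=13.25.
E[X] = 0.38·6.6 + 0.37·11.3 + 0.25·3.5 = 7.564.
E[X²] = 0.38·87.12 + 0.37·255.38 + 0.25·13.25 = 130.909.
Var(X) = E[X²] − (E[X])² = 130.909 − 57.2141 = 73.6946.

73.6946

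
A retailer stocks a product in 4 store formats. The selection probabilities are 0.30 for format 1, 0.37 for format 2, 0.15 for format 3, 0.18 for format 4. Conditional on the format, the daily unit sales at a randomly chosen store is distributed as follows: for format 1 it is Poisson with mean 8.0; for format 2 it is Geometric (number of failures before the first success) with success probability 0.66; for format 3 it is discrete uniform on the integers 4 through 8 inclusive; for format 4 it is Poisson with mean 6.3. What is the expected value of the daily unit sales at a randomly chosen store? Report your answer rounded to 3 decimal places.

Component means — 1: 8; 2: 0.515152; 3: 6; 4: 6.3.
E[X] = 0.3·8 + 0.37·0.515152 + 0.15·6 + 0.18·6.3 = 4.62461.

4.625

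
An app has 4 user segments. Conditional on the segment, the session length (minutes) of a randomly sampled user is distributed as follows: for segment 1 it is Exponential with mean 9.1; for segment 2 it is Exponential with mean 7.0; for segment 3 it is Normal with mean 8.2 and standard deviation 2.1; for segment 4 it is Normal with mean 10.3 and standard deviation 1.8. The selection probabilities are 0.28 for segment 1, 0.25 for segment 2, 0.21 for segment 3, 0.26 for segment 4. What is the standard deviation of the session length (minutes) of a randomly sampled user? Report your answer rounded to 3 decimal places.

6.220

Per component, 1: μ=9.1, E[X²]=165.62; 2: μ=7, E[X²]=98; 3: μ=8.2, E[X²]=71.65; 4: μ=10.3, E[X²]=109.33.
E[X] = 0.28·9.1 + 0.25·7 + 0.21·8.2 + 0.26·10.3 = 8.698.
E[X²] = 0.28·165.62 + 0.25·98 + 0.21·71.65 + 0.26·109.33 = 114.346.
Var(X) = E[X²] − (E[X])² = 114.346 − 75.6552 = 38.6907.
SD(X) = √38.6907 = 6.22018.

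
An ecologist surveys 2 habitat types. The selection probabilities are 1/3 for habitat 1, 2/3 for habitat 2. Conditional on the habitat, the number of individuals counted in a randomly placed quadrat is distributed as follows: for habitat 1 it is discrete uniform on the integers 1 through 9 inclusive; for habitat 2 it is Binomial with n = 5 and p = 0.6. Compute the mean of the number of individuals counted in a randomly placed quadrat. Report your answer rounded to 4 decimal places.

3.6667

Component means — 1: 5; 2: 3.
E[X] = 0.333333·5 + 0.666667·3 = 3.66667.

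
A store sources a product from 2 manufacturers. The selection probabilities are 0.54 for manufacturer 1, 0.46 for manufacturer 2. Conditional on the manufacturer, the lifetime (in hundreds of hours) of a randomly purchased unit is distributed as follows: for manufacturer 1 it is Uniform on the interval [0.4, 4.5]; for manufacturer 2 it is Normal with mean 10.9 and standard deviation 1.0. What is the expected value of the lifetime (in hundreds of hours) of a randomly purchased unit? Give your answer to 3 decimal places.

Component means — 1: 2.45; 2: 10.9.
E[X] = 0.54·2.45 + 0.46·10.9 = 6.337.

6.337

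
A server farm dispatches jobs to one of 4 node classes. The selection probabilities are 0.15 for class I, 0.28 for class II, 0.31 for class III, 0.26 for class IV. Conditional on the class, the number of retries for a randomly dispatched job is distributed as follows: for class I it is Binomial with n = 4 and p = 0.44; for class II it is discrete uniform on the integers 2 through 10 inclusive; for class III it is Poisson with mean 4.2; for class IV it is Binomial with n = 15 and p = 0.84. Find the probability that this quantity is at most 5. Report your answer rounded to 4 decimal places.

0.5079

Conditional on each class, P(X ≤ 5): I: 1; II: 0.444444; III: 0.753143; IV: 1.50836e-05.
By total probability, P(X ≤ 5) = 0.15·1 + 0.28·0.444444 + 0.31·0.753143 + 0.26·1.50836e-05 = 0.507923.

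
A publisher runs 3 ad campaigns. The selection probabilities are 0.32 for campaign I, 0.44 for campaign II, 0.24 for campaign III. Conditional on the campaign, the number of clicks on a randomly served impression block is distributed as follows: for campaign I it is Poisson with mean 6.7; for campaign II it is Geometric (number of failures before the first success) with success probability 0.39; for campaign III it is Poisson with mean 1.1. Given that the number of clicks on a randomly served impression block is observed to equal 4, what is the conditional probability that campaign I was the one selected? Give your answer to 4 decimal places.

0.5360

Likelihoods P(X=4 | ·): I: 0.103351; II: 0.0539988; III: 0.0203065.
Posterior ∝ prior × likelihood. Numerator for I: 0.32·0.103351 = 0.0330723.
Normalizing constant: 0.32·0.103351 + 0.44·0.0539988 + 0.24·0.0203065 = 0.0617054.
P(I | observation) = 0.0330723 / 0.0617054 = 0.535972.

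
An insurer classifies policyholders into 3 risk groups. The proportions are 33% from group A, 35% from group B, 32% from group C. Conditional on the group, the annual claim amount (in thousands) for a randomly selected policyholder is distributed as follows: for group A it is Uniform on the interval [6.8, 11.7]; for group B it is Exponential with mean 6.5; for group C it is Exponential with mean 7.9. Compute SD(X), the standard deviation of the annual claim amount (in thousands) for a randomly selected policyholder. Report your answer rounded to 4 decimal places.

6.0584

Per component, A: μ=9.25, E[X²]=87.5633; B: μ=6.5, E[X²]=84.5; C: μ=7.9, E[X²]=124.82.
E[X] = 0.33·9.25 + 0.35·6.5 + 0.32·7.9 = 7.8555.
E[X²] = 0.33·87.5633 + 0.35·84.5 + 0.32·124.82 = 98.4133.
Var(X) = E[X²] − (E[X])² = 98.4133 − 61.7089 = 36.7044.
SD(X) = √36.7044 = 6.05842.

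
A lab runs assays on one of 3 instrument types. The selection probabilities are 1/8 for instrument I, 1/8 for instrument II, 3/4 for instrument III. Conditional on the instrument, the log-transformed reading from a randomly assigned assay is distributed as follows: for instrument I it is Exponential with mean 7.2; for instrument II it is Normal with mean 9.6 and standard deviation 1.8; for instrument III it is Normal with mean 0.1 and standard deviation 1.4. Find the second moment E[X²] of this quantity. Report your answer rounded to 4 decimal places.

26.3625

For each component E[X²] = Var + (mean)², giving I: 103.68; II: 95.4; III: 1.97.
Overall E[X²] = 0.125·103.68 + 0.125·95.4 + 0.75·1.97 = 26.3625.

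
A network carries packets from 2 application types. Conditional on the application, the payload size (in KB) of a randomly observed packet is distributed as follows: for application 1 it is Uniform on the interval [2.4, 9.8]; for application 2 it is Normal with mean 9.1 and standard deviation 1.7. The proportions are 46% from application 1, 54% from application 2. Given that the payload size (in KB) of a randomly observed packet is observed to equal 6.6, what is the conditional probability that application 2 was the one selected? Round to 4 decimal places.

Likelihoods f(6.6 | ·): 1: 0.135135; 2: 0.0795888.
Posterior ∝ prior × likelihood. Numerator for 2: 0.54·0.0795888 = 0.042978.
Normalizing constant: 0.46·0.135135 + 0.54·0.0795888 = 0.10514.
P(2 | observation) = 0.042978 / 0.10514 = 0.408768.

0.4088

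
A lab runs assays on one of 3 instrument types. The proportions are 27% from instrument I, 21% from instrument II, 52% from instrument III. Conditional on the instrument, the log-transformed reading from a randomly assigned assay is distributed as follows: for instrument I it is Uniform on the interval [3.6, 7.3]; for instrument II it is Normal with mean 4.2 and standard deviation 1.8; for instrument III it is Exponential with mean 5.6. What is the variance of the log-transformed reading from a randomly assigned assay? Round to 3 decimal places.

17.601

Per component, I: μ=5.45, E[X²]=30.8433; II: μ=4.2, E[X²]=20.88; III: μ=5.6, E[X²]=62.72.
E[X] = 0.27·5.45 + 0.21·4.2 + 0.52·5.6 = 5.2655.
E[X²] = 0.27·30.8433 + 0.21·20.88 + 0.52·62.72 = 45.3269.
Var(X) = E[X²] − (E[X])² = 45.3269 − 27.7255 = 17.6014.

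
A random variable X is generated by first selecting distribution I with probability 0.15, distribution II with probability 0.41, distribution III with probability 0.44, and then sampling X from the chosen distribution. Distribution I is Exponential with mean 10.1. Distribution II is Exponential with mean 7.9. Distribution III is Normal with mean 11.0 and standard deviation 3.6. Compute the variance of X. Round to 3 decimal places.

Per component, I: μ=10.1, E[X²]=204.02; II: μ=7.9, E[X²]=124.82; III: μ=11, E[X²]=133.96.
E[X] = 0.15·10.1 + 0.41·7.9 + 0.44·11 = 9.594.
E[X²] = 0.15·204.02 + 0.41·124.82 + 0.44·133.96 = 140.722.
Var(X) = E[X²] − (E[X])² = 140.722 − 92.0448 = 48.6768.

48.677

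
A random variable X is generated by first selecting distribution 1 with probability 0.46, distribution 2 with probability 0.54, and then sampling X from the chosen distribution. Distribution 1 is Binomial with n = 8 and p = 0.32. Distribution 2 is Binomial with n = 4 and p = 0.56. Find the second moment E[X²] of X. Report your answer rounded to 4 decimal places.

For each component E[X²] = Var + (mean)², giving 1: 8.2944; 2: 6.0032.
Overall E[X²] = 0.46·8.2944 + 0.54·6.0032 = 7.05715.

7.0572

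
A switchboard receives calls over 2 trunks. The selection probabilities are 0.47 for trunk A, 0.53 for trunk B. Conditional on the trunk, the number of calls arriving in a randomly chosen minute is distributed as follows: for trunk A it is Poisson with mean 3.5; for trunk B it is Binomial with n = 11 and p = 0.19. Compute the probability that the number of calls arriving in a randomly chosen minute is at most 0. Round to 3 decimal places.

Conditional on each trunk, P(X ≤ 0): A: 0.0301974; B: 0.0984771.
By total probability, P(X ≤ 0) = 0.47·0.0301974 + 0.53·0.0984771 = 0.0663856.

0.066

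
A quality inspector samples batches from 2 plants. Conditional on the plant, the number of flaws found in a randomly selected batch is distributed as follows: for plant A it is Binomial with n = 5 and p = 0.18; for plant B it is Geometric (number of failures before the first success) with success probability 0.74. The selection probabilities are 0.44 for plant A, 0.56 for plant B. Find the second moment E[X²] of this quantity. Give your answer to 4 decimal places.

For each component E[X²] = Var + (mean)², giving A: 1.548; B: 0.598247.
Overall E[X²] = 0.44·1.548 + 0.56·0.598247 = 1.01614.

1.0161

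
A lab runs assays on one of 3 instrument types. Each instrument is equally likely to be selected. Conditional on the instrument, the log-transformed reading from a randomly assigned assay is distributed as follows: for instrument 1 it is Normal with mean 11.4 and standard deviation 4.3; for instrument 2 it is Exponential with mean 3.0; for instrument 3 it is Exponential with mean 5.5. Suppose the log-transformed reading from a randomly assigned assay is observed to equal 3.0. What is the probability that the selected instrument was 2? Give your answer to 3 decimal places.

Likelihoods f(3.0 | ·): 1: 0.0137652; 2: 0.122626; 3: 0.105378.
Posterior ∝ prior × likelihood. Numerator for 2: 0.333333·0.122626 = 0.0408755.
Normalizing constant: 0.333333·0.0137652 + 0.333333·0.122626 + 0.333333·0.105378 = 0.0805898.
P(2 | observation) = 0.0408755 / 0.0805898 = 0.507204.

0.507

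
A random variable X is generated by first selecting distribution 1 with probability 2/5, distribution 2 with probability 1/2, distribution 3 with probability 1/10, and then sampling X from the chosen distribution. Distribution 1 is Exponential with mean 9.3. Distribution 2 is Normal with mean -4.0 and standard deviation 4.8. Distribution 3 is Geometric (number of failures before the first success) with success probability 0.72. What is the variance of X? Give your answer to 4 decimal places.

85.6874

Per component, 1: μ=9.3, E[X²]=172.98; 2: μ=-4, E[X²]=39.04; 3: μ=0.388889, E[X²]=0.691358.
E[X] = 0.4·9.3 + 0.5·-4 + 0.1·0.388889 = 1.75889.
E[X²] = 0.4·172.98 + 0.5·39.04 + 0.1·0.691358 = 88.7811.
Var(X) = E[X²] − (E[X])² = 88.7811 − 3.09369 = 85.6874.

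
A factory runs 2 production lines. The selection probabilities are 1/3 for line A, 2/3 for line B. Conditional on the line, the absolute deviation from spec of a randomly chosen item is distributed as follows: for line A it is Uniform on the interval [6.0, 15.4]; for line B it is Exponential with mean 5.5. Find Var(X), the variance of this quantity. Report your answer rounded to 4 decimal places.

Per component, A: μ=10.7, E[X²]=121.853; B: μ=5.5, E[X²]=60.5.
E[X] = 0.333333·10.7 + 0.666667·5.5 = 7.23333.
E[X²] = 0.333333·121.853 + 0.666667·60.5 = 80.9511.
Var(X) = E[X²] − (E[X])² = 80.9511 − 52.3211 = 28.63.

28.6300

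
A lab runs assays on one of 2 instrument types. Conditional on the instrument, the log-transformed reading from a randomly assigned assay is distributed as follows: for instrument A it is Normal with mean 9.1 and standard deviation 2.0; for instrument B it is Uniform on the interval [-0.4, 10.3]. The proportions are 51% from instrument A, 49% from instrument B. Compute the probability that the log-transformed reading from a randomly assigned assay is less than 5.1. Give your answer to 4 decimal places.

0.2635

Conditional on each instrument, P(X < 5.1): A: 0.0227501; B: 0.514019.
By total probability, P(X < 5.1) = 0.51·0.0227501 + 0.49·0.514019 = 0.263472.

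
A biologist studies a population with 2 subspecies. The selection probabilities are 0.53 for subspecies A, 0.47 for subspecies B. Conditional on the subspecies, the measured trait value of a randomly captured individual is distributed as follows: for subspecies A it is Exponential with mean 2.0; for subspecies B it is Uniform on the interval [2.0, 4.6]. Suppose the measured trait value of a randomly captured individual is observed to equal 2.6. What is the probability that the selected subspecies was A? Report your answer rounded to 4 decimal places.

0.2855

Likelihoods f(2.6 | ·): A: 0.136266; B: 0.384615.
Posterior ∝ prior × likelihood. Numerator for A: 0.53·0.136266 = 0.0722209.
Normalizing constant: 0.53·0.136266 + 0.47·0.384615 = 0.25299.
P(A | observation) = 0.0722209 / 0.25299 = 0.285469.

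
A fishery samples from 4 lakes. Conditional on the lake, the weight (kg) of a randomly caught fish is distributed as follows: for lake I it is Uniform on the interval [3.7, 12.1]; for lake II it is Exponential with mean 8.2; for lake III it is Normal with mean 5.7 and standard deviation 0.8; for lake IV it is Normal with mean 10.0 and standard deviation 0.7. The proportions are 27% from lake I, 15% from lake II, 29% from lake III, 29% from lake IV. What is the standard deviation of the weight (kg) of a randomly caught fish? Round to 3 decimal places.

3.834

Per component, I: μ=7.9, E[X²]=68.29; II: μ=8.2, E[X²]=134.48; III: μ=5.7, E[X²]=33.13; IV: μ=10, E[X²]=100.49.
E[X] = 0.27·7.9 + 0.15·8.2 + 0.29·5.7 + 0.29·10 = 7.916.
E[X²] = 0.27·68.29 + 0.15·134.48 + 0.29·33.13 + 0.29·100.49 = 77.3601.
Var(X) = E[X²] − (E[X])² = 77.3601 − 62.6631 = 14.697.
SD(X) = √14.697 = 3.83367.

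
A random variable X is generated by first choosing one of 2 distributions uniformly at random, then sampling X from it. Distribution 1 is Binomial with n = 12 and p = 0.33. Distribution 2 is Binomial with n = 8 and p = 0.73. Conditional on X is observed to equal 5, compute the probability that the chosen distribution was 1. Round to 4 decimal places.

Likelihoods P(X=5 | ·): 1: 0.187853; 2: 0.228504.
Posterior ∝ prior × likelihood. Numerator for 1: 0.5·0.187853 = 0.0939266.
Normalizing constant: 0.5·0.187853 + 0.5·0.228504 = 0.208179.
P(1 | observation) = 0.0939266 / 0.208179 = 0.451183.

0.4512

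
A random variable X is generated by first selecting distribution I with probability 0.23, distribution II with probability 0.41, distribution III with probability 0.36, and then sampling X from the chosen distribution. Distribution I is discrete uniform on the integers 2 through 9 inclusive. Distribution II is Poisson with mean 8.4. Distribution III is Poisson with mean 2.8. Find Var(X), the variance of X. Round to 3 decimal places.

Per component, I: μ=5.5, E[X²]=35.5; II: μ=8.4, E[X²]=78.96; III: μ=2.8, E[X²]=10.64.
E[X] = 0.23·5.5 + 0.41·8.4 + 0.36·2.8 = 5.717.
E[X²] = 0.23·35.5 + 0.41·78.96 + 0.36·10.64 = 44.369.
Var(X) = E[X²] − (E[X])² = 44.369 − 32.6841 = 11.6849.

11.685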